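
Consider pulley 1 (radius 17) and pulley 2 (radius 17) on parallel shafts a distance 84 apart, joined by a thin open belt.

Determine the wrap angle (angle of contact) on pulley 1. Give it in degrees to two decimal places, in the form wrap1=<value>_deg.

open belt: β = asin((r2−r1)/C) = asin(0/84) = 0.0000°
wrap1 = π − 2β = 180.0000°
wrap2 = π + 2β = 180.0000°

wrap1=180.00_deg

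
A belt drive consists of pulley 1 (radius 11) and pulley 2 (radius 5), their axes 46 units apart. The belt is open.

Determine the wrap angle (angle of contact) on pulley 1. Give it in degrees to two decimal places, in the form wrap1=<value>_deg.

open belt: β = asin((r2−r1)/C) = asin(-6/46) = -7.4947°
wrap1 = π − 2β = 194.9894°
wrap2 = π + 2β = 165.0106°

wrap1=194.99_deg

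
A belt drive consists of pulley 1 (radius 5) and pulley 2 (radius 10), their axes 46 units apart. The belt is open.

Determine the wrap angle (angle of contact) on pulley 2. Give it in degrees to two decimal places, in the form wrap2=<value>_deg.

wrap2=192.48_deg

open belt: β = asin((r2−r1)/C) = asin(5/46) = 6.2401°
wrap1 = π − 2β = 167.5197°
wrap2 = π + 2β = 192.4803°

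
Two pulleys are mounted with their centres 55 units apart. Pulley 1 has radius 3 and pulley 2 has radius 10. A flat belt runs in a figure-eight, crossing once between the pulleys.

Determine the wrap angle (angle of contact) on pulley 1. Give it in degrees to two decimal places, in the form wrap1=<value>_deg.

crossed belt: β = asin((r1+r2)/C) = asin(13/55) = 13.6720°
wrap1 = wrap2 = π + 2β = 207.3440°

wrap1=207.34_deg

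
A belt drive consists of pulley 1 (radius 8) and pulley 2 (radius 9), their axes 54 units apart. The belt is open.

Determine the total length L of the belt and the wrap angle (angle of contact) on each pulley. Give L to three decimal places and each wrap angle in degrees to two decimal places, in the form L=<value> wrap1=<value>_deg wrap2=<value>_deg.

open belt: β = asin((r2−r1)/C) = asin(1/54) = 1.0611°
wrap1 = π − 2β = 177.8778°
wrap2 = π + 2β = 182.1222°
tangent length = C·cosβ = 53.9907
L = r1·wrap1 + r2·wrap2 + 2·C·cosβ = 8·3.1046 + 9·3.1786 + 2·53.9907 = 161.4256

L=161.426 wrap1=177.88_deg wrap2=182.12_deg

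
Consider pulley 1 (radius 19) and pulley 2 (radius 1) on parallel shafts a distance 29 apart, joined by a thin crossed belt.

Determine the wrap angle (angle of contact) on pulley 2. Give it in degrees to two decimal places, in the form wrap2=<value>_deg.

wrap2=267.21_deg

crossed belt: β = asin((r1+r2)/C) = asin(20/29) = 43.6028°
wrap1 = wrap2 = π + 2β = 267.2056°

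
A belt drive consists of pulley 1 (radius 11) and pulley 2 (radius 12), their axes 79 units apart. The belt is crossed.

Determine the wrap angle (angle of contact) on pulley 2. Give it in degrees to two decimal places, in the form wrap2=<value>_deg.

wrap2=213.85_deg

crossed belt: β = asin((r1+r2)/C) = asin(23/79) = 16.9262°
wrap1 = wrap2 = π + 2β = 213.8523°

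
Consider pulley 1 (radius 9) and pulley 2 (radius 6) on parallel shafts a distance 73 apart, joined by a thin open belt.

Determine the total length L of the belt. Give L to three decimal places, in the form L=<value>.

L=193.247

open belt: β = asin((r2−r1)/C) = asin(-3/73) = -2.3553°
wrap1 = π − 2β = 184.7106°
wrap2 = π + 2β = 175.2894°
tangent length = C·cosβ = 72.9383
L = r1·wrap1 + r2·wrap2 + 2·C·cosβ = 9·3.2238 + 6·3.0594 + 2·72.9383 = 193.2472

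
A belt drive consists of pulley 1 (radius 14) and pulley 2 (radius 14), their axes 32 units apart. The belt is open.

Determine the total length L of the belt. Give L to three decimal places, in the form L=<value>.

open belt: β = asin((r2−r1)/C) = asin(0/32) = 0.0000°
wrap1 = π − 2β = 180.0000°
wrap2 = π + 2β = 180.0000°
tangent length = C·cosβ = 32.0000
L = r1·wrap1 + r2·wrap2 + 2·C·cosβ = 14·3.1416 + 14·3.1416 + 2·32.0000 = 151.9646

L=151.965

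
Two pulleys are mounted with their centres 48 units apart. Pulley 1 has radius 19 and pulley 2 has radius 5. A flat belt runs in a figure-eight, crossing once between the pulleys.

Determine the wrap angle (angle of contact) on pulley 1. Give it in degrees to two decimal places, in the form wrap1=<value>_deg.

crossed belt: β = asin((r1+r2)/C) = asin(24/48) = 30.0000°
wrap1 = wrap2 = π + 2β = 240.0000°

wrap1=240.00_deg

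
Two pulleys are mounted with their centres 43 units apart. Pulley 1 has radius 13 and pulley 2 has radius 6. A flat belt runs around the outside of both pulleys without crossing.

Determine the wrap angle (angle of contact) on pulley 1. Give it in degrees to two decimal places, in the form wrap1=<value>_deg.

wrap1=198.74_deg

open belt: β = asin((r2−r1)/C) = asin(-7/43) = -9.3689°
wrap1 = π − 2β = 198.7378°
wrap2 = π + 2β = 161.2622°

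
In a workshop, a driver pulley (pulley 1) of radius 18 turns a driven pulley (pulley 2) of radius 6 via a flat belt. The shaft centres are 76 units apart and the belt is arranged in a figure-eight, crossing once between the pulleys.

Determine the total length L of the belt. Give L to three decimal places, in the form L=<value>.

crossed belt: β = asin((r1+r2)/C) = asin(24/76) = 18.4085°
wrap1 = wrap2 = π + 2β = 216.8170°
tangent length = C·cosβ = 72.1110
L = (r1+r2)·wrap + 2·C·cosβ = 24·3.7842 + 2·72.1110 = 235.0421

L=235.042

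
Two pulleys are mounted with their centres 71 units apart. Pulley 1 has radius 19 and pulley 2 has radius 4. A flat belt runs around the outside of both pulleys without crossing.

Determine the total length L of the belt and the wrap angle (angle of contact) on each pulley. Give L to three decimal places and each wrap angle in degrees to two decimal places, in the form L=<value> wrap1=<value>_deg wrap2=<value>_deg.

open belt: β = asin((r2−r1)/C) = asin(-15/71) = -12.1966°
wrap1 = π − 2β = 204.3933°
wrap2 = π + 2β = 155.6067°
tangent length = C·cosβ = 69.3974
L = r1·wrap1 + r2·wrap2 + 2·C·cosβ = 19·3.5673 + 4·2.7158 + 2·69.3974 = 217.4376

L=217.438 wrap1=204.39_deg wrap2=155.61_deg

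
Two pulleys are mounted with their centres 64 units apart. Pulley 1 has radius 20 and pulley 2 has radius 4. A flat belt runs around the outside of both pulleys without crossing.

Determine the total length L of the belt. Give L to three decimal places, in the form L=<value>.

open belt: β = asin((r2−r1)/C) = asin(-16/64) = -14.4775°
wrap1 = π − 2β = 208.9550°
wrap2 = π + 2β = 151.0450°
tangent length = C·cosβ = 61.9677
L = r1·wrap1 + r2·wrap2 + 2·C·cosβ = 20·3.6470 + 4·2.6362 + 2·61.9677 = 207.4195

L=207.419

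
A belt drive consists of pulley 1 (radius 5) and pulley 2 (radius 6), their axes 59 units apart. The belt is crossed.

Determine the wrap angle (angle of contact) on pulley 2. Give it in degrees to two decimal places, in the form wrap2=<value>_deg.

crossed belt: β = asin((r1+r2)/C) = asin(11/59) = 10.7451°
wrap1 = wrap2 = π + 2β = 201.4903°

wrap2=201.49_deg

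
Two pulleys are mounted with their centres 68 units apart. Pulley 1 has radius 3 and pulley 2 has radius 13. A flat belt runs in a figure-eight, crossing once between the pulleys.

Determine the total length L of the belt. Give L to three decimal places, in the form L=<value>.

L=190.048

crossed belt: β = asin((r1+r2)/C) = asin(16/68) = 13.6090°
wrap1 = wrap2 = π + 2β = 207.2179°
tangent length = C·cosβ = 66.0908
L = (r1+r2)·wrap + 2·C·cosβ = 16·3.6166 + 2·66.0908 = 190.0479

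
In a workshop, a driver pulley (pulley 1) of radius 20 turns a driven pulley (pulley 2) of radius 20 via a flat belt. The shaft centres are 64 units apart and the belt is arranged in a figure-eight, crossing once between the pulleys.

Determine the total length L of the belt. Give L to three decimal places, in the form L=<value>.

crossed belt: β = asin((r1+r2)/C) = asin(40/64) = 38.6822°
wrap1 = wrap2 = π + 2β = 257.3644°
tangent length = C·cosβ = 49.9600
L = (r1+r2)·wrap + 2·C·cosβ = 40·4.4919 + 2·49.9600 = 279.5942

L=279.594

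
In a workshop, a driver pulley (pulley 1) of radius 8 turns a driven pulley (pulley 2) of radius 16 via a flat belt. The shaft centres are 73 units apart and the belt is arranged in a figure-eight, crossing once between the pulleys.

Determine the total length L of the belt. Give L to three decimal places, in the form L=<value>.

crossed belt: β = asin((r1+r2)/C) = asin(24/73) = 19.1940°
wrap1 = wrap2 = π + 2β = 218.3879°
tangent length = C·cosβ = 68.9420
L = (r1+r2)·wrap + 2·C·cosβ = 24·3.8116 + 2·68.9420 = 229.3621

L=229.362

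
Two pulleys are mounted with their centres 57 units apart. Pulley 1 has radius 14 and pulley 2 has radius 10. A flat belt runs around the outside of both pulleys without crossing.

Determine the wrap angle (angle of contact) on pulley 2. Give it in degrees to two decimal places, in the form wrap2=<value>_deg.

wrap2=171.95_deg

open belt: β = asin((r2−r1)/C) = asin(-4/57) = -4.0241°
wrap1 = π − 2β = 188.0481°
wrap2 = π + 2β = 171.9519°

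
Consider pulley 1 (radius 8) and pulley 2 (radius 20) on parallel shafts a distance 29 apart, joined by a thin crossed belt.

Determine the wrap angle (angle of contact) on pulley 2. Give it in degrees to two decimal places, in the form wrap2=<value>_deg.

crossed belt: β = asin((r1+r2)/C) = asin(28/29) = 74.9098°
wrap1 = wrap2 = π + 2β = 329.8196°

wrap2=329.82_deg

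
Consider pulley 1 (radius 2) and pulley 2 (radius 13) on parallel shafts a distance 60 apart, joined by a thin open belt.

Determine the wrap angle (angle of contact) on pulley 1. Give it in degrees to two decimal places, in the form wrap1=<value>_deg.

open belt: β = asin((r2−r1)/C) = asin(11/60) = 10.5640°
wrap1 = π − 2β = 158.8720°
wrap2 = π + 2β = 201.1280°

wrap1=158.87_deg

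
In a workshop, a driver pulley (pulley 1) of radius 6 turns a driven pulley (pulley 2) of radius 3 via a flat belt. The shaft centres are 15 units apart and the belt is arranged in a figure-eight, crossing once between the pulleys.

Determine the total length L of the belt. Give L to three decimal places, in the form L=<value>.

crossed belt: β = asin((r1+r2)/C) = asin(9/15) = 36.8699°
wrap1 = wrap2 = π + 2β = 253.7398°
tangent length = C·cosβ = 12.0000
L = (r1+r2)·wrap + 2·C·cosβ = 9·4.4286 + 2·12.0000 = 63.8574

L=63.857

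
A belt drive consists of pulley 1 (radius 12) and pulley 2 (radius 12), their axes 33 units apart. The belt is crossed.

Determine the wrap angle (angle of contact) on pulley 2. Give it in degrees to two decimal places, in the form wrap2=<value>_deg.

wrap2=273.32_deg

crossed belt: β = asin((r1+r2)/C) = asin(24/33) = 46.6582°
wrap1 = wrap2 = π + 2β = 273.3165°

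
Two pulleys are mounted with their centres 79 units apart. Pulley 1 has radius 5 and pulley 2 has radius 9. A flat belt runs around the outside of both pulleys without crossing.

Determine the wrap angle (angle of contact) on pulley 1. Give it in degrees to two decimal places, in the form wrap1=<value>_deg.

wrap1=174.20_deg

open belt: β = asin((r2−r1)/C) = asin(4/79) = 2.9023°
wrap1 = π − 2β = 174.1954°
wrap2 = π + 2β = 185.8046°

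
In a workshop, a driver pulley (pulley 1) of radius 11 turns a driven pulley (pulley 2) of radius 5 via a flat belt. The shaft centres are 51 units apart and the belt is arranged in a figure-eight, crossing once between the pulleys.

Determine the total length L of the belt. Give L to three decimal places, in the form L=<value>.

L=157.328

crossed belt: β = asin((r1+r2)/C) = asin(16/51) = 18.2839°
wrap1 = wrap2 = π + 2β = 216.5678°
tangent length = C·cosβ = 48.4252
L = (r1+r2)·wrap + 2·C·cosβ = 16·3.7798 + 2·48.4252 = 157.3275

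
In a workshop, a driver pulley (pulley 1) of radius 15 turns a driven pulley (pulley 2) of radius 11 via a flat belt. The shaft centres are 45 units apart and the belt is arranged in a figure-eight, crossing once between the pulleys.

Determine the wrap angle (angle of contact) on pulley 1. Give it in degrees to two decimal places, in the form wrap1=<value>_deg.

wrap1=250.59_deg

crossed belt: β = asin((r1+r2)/C) = asin(26/45) = 35.2944°
wrap1 = wrap2 = π + 2β = 250.5888°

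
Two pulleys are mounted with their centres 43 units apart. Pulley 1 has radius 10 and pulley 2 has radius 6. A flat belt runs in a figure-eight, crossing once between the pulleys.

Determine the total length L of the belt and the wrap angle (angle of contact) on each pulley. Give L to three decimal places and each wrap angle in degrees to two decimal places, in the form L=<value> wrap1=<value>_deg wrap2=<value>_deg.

L=142.291 wrap1=223.69_deg wrap2=223.69_deg

crossed belt: β = asin((r1+r2)/C) = asin(16/43) = 21.8448°
wrap1 = wrap2 = π + 2β = 223.6895°
tangent length = C·cosβ = 39.9124
L = (r1+r2)·wrap + 2·C·cosβ = 16·3.9041 + 2·39.9124 = 142.2907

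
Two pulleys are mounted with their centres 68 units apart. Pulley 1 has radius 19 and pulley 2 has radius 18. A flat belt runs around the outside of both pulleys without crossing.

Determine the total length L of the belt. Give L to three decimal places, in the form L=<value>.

open belt: β = asin((r2−r1)/C) = asin(-1/68) = -0.8426°
wrap1 = π − 2β = 181.6852°
wrap2 = π + 2β = 178.3148°
tangent length = C·cosβ = 67.9926
L = r1·wrap1 + r2·wrap2 + 2·C·cosβ = 19·3.1710 + 18·3.1122 + 2·67.9926 = 252.2536

L=252.254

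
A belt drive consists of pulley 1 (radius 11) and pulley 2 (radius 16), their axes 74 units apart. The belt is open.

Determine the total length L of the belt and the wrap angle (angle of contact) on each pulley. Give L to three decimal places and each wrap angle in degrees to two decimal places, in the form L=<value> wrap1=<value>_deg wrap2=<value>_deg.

L=233.161 wrap1=172.25_deg wrap2=187.75_deg

open belt: β = asin((r2−r1)/C) = asin(5/74) = 3.8743°
wrap1 = π − 2β = 172.2514°
wrap2 = π + 2β = 187.7486°
tangent length = C·cosβ = 73.8309
L = r1·wrap1 + r2·wrap2 + 2·C·cosβ = 11·3.0064 + 16·3.2768 + 2·73.8309 = 233.1610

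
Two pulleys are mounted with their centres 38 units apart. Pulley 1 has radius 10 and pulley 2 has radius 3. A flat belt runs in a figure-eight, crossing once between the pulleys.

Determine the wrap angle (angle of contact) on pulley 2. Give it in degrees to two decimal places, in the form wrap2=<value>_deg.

wrap2=220.01_deg

crossed belt: β = asin((r1+r2)/C) = asin(13/38) = 20.0052°
wrap1 = wrap2 = π + 2β = 220.0104°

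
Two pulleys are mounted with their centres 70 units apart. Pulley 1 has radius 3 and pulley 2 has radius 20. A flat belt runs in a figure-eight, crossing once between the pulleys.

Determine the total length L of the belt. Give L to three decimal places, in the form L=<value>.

crossed belt: β = asin((r1+r2)/C) = asin(23/70) = 19.1821°
wrap1 = wrap2 = π + 2β = 218.3642°
tangent length = C·cosβ = 66.1135
L = (r1+r2)·wrap + 2·C·cosβ = 23·3.8112 + 2·66.1135 = 219.8841

L=219.884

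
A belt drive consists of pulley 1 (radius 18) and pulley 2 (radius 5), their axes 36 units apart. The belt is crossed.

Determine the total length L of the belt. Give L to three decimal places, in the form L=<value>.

crossed belt: β = asin((r1+r2)/C) = asin(23/36) = 39.7090°
wrap1 = wrap2 = π + 2β = 259.4180°
tangent length = C·cosβ = 27.6948
L = (r1+r2)·wrap + 2·C·cosβ = 23·4.5277 + 2·27.6948 = 159.5266

L=159.527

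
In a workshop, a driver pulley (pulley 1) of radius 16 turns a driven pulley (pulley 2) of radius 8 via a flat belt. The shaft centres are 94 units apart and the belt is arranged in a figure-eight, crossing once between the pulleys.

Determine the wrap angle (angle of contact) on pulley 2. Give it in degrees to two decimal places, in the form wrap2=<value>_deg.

crossed belt: β = asin((r1+r2)/C) = asin(24/94) = 14.7925°
wrap1 = wrap2 = π + 2β = 209.5850°

wrap2=209.58_deg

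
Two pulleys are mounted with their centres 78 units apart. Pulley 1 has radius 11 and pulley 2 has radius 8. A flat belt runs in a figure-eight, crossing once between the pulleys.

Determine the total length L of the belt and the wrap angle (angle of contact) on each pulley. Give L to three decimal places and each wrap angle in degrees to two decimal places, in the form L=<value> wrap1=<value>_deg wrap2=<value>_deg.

crossed belt: β = asin((r1+r2)/C) = asin(19/78) = 14.0985°
wrap1 = wrap2 = π + 2β = 208.1970°
tangent length = C·cosβ = 75.6505
L = (r1+r2)·wrap + 2·C·cosβ = 19·3.6337 + 2·75.6505 = 220.3418

L=220.342 wrap1=208.20_deg wrap2=208.20_deg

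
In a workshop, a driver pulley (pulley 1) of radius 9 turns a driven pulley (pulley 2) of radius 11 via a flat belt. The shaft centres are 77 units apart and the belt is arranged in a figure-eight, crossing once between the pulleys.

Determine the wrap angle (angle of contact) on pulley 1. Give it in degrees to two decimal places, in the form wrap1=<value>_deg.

crossed belt: β = asin((r1+r2)/C) = asin(20/77) = 15.0547°
wrap1 = wrap2 = π + 2β = 210.1093°

wrap1=210.11_deg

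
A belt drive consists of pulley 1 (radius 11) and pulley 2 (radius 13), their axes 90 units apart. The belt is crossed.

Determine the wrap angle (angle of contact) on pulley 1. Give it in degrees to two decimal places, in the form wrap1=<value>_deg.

crossed belt: β = asin((r1+r2)/C) = asin(24/90) = 15.4660°
wrap1 = wrap2 = π + 2β = 210.9320°

wrap1=210.93_deg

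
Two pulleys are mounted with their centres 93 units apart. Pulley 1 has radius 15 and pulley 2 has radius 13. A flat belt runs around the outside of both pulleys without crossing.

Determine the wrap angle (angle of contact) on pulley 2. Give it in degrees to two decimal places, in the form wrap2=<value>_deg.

wrap2=177.54_deg

open belt: β = asin((r2−r1)/C) = asin(-2/93) = -1.2323°
wrap1 = π − 2β = 182.4645°
wrap2 = π + 2β = 177.5355°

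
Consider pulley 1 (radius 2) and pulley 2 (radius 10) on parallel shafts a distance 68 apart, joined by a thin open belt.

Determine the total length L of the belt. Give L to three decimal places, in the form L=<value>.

open belt: β = asin((r2−r1)/C) = asin(8/68) = 6.7563°
wrap1 = π − 2β = 166.4873°
wrap2 = π + 2β = 193.5127°
tangent length = C·cosβ = 67.5278
L = r1·wrap1 + r2·wrap2 + 2·C·cosβ = 2·2.9058 + 10·3.3774 + 2·67.5278 = 174.6414

L=174.641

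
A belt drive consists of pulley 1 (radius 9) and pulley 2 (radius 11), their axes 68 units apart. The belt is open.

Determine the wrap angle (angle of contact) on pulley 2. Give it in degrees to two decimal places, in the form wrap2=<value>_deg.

open belt: β = asin((r2−r1)/C) = asin(2/68) = 1.6854°
wrap1 = π − 2β = 176.6292°
wrap2 = π + 2β = 183.3708°

wrap2=183.37_deg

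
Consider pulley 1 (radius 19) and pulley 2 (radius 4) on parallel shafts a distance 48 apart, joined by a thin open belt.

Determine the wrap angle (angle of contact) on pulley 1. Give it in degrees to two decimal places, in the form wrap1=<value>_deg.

wrap1=216.42_deg

open belt: β = asin((r2−r1)/C) = asin(-15/48) = -18.2100°
wrap1 = π − 2β = 216.4199°
wrap2 = π + 2β = 143.5801°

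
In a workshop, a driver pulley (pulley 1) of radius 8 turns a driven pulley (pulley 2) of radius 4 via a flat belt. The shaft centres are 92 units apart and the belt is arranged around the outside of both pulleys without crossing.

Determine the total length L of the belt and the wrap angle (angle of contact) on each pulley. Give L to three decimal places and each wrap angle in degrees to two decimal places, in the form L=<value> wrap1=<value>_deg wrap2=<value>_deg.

L=221.873 wrap1=184.98_deg wrap2=175.02_deg

open belt: β = asin((r2−r1)/C) = asin(-4/92) = -2.4919°
wrap1 = π − 2β = 184.9838°
wrap2 = π + 2β = 175.0162°
tangent length = C·cosβ = 91.9130
L = r1·wrap1 + r2·wrap2 + 2·C·cosβ = 8·3.2286 + 4·3.0546 + 2·91.9130 = 221.8731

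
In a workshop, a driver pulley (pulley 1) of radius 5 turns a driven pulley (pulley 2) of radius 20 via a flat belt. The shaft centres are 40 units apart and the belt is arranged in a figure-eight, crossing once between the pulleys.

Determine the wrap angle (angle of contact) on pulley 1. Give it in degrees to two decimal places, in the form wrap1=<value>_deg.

wrap1=257.36_deg

crossed belt: β = asin((r1+r2)/C) = asin(25/40) = 38.6822°
wrap1 = wrap2 = π + 2β = 257.3644°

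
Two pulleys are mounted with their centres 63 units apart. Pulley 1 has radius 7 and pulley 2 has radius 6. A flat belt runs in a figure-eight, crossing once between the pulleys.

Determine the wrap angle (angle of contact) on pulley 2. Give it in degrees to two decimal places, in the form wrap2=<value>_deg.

crossed belt: β = asin((r1+r2)/C) = asin(13/63) = 11.9085°
wrap1 = wrap2 = π + 2β = 203.8170°

wrap2=203.82_deg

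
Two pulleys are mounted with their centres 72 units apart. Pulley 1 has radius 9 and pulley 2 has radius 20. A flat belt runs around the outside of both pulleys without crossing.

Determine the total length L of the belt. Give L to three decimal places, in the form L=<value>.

L=236.790

open belt: β = asin((r2−r1)/C) = asin(11/72) = 8.7879°
wrap1 = π − 2β = 162.4241°
wrap2 = π + 2β = 197.5759°
tangent length = C·cosβ = 71.1548
L = r1·wrap1 + r2·wrap2 + 2·C·cosβ = 9·2.8348 + 20·3.4483 + 2·71.1548 = 236.7900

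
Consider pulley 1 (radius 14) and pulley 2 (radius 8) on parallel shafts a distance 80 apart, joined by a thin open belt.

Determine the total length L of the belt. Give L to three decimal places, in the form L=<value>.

open belt: β = asin((r2−r1)/C) = asin(-6/80) = -4.3012°
wrap1 = π − 2β = 188.6024°
wrap2 = π + 2β = 171.3976°
tangent length = C·cosβ = 79.7747
L = r1·wrap1 + r2·wrap2 + 2·C·cosβ = 14·3.2917 + 8·2.9915 + 2·79.7747 = 229.5652

L=229.565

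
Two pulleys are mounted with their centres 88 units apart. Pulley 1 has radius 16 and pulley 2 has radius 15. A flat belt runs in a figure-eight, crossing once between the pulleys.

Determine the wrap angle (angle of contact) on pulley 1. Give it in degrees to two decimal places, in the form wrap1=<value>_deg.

crossed belt: β = asin((r1+r2)/C) = asin(31/88) = 20.6264°
wrap1 = wrap2 = π + 2β = 221.2528°

wrap1=221.25_deg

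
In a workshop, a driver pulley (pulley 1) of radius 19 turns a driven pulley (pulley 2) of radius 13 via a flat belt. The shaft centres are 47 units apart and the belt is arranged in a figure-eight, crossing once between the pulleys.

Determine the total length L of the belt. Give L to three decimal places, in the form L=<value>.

L=217.310

crossed belt: β = asin((r1+r2)/C) = asin(32/47) = 42.9102°
wrap1 = wrap2 = π + 2β = 265.8204°
tangent length = C·cosβ = 34.4238
L = (r1+r2)·wrap + 2·C·cosβ = 32·4.6394 + 2·34.4238 = 217.3098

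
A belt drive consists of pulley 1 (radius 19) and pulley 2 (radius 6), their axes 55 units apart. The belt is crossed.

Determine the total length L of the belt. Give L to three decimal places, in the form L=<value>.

crossed belt: β = asin((r1+r2)/C) = asin(25/55) = 27.0357°
wrap1 = wrap2 = π + 2β = 234.0714°
tangent length = C·cosβ = 48.9898
L = (r1+r2)·wrap + 2·C·cosβ = 25·4.0853 + 2·48.9898 = 200.1125

L=200.112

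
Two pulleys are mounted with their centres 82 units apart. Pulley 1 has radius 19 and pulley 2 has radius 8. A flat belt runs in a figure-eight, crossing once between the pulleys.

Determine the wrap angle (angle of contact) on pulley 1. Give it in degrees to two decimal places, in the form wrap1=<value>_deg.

crossed belt: β = asin((r1+r2)/C) = asin(27/82) = 19.2244°
wrap1 = wrap2 = π + 2β = 218.4487°

wrap1=218.45_deg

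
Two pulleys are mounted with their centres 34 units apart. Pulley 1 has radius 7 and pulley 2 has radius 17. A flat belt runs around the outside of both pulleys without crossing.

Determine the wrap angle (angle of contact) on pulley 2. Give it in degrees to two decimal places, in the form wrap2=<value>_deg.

open belt: β = asin((r2−r1)/C) = asin(10/34) = 17.1046°
wrap1 = π − 2β = 145.7907°
wrap2 = π + 2β = 214.2093°

wrap2=214.21_deg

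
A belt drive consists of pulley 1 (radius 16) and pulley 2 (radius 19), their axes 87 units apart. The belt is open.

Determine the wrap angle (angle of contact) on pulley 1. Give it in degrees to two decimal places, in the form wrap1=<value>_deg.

open belt: β = asin((r2−r1)/C) = asin(3/87) = 1.9761°
wrap1 = π − 2β = 176.0478°
wrap2 = π + 2β = 183.9522°

wrap1=176.05_deg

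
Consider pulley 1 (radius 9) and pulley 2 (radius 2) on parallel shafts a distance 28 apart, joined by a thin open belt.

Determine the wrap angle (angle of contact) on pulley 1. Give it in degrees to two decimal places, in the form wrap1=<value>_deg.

wrap1=208.96_deg

open belt: β = asin((r2−r1)/C) = asin(-7/28) = -14.4775°
wrap1 = π − 2β = 208.9550°
wrap2 = π + 2β = 151.0450°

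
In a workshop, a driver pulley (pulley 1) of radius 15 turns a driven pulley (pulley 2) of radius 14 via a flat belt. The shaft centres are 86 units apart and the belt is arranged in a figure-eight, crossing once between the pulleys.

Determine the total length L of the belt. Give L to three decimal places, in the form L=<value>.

L=272.981

crossed belt: β = asin((r1+r2)/C) = asin(29/86) = 19.7069°
wrap1 = wrap2 = π + 2β = 219.4139°
tangent length = C·cosβ = 80.9630
L = (r1+r2)·wrap + 2·C·cosβ = 29·3.8295 + 2·80.9630 = 272.9813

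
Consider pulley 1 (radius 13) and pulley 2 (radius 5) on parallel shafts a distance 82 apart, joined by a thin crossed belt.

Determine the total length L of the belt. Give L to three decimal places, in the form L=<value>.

crossed belt: β = asin((r1+r2)/C) = asin(18/82) = 12.6804°
wrap1 = wrap2 = π + 2β = 205.3608°
tangent length = C·cosβ = 80.0000
L = (r1+r2)·wrap + 2·C·cosβ = 18·3.5842 + 2·80.0000 = 224.5160

L=224.516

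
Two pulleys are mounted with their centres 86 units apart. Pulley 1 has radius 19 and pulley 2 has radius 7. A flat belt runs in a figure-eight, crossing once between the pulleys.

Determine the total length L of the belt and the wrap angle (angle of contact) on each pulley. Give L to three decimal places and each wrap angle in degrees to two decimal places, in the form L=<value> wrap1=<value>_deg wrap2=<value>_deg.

L=261.603 wrap1=215.19_deg wrap2=215.19_deg

crossed belt: β = asin((r1+r2)/C) = asin(26/86) = 17.5973°
wrap1 = wrap2 = π + 2β = 215.1947°
tangent length = C·cosβ = 81.9756
L = (r1+r2)·wrap + 2·C·cosβ = 26·3.7559 + 2·81.9756 = 261.6035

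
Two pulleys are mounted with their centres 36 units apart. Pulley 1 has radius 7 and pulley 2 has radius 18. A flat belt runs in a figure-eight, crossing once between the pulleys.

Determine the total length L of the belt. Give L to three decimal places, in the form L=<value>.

crossed belt: β = asin((r1+r2)/C) = asin(25/36) = 43.9830°
wrap1 = wrap2 = π + 2β = 267.9659°
tangent length = C·cosβ = 25.9037
L = (r1+r2)·wrap + 2·C·cosβ = 25·4.6769 + 2·25.9037 = 168.7295

L=168.730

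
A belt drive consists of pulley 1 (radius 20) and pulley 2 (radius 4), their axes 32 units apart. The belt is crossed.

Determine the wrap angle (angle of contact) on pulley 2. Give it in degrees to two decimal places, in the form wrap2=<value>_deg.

wrap2=277.18_deg

crossed belt: β = asin((r1+r2)/C) = asin(24/32) = 48.5904°
wrap1 = wrap2 = π + 2β = 277.1808°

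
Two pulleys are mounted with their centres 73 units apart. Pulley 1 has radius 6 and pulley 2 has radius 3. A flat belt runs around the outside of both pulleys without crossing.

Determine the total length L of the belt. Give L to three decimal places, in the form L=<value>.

open belt: β = asin((r2−r1)/C) = asin(-3/73) = -2.3553°
wrap1 = π − 2β = 184.7106°
wrap2 = π + 2β = 175.2894°
tangent length = C·cosβ = 72.9383
L = r1·wrap1 + r2·wrap2 + 2·C·cosβ = 6·3.2238 + 3·3.0594 + 2·72.9383 = 174.3976

L=174.398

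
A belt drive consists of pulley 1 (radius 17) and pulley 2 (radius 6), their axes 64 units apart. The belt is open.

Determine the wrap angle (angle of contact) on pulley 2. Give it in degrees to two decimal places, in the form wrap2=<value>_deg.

open belt: β = asin((r2−r1)/C) = asin(-11/64) = -9.8969°
wrap1 = π − 2β = 199.7937°
wrap2 = π + 2β = 160.2063°

wrap2=160.21_deg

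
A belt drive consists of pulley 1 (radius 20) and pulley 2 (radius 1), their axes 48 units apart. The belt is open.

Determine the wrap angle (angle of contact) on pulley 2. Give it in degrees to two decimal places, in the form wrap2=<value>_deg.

wrap2=133.36_deg

open belt: β = asin((r2−r1)/C) = asin(-19/48) = -23.3180°
wrap1 = π − 2β = 226.6359°
wrap2 = π + 2β = 133.3641°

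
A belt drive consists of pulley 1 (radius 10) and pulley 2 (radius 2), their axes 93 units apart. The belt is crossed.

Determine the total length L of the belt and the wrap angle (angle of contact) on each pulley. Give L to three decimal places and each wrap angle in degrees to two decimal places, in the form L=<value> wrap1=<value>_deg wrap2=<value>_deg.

crossed belt: β = asin((r1+r2)/C) = asin(12/93) = 7.4137°
wrap1 = wrap2 = π + 2β = 194.8273°
tangent length = C·cosβ = 92.2226
L = (r1+r2)·wrap + 2·C·cosβ = 12·3.4004 + 2·92.2226 = 225.2497

L=225.250 wrap1=194.83_deg wrap2=194.83_deg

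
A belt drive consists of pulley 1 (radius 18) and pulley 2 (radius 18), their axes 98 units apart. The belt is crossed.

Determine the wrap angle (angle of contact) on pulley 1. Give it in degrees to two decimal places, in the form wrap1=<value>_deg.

wrap1=223.10_deg

crossed belt: β = asin((r1+r2)/C) = asin(36/98) = 21.5521°
wrap1 = wrap2 = π + 2β = 223.1042°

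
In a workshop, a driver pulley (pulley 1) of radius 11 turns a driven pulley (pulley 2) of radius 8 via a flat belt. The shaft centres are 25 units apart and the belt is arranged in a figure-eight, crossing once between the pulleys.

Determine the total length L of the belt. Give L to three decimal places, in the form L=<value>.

L=124.992

crossed belt: β = asin((r1+r2)/C) = asin(19/25) = 49.4642°
wrap1 = wrap2 = π + 2β = 278.9284°
tangent length = C·cosβ = 16.2481
L = (r1+r2)·wrap + 2·C·cosβ = 19·4.8682 + 2·16.2481 = 124.9923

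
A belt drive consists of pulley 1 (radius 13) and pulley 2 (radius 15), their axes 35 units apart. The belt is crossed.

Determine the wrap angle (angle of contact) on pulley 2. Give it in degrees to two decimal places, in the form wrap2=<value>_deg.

wrap2=286.26_deg

crossed belt: β = asin((r1+r2)/C) = asin(28/35) = 53.1301°
wrap1 = wrap2 = π + 2β = 286.2602°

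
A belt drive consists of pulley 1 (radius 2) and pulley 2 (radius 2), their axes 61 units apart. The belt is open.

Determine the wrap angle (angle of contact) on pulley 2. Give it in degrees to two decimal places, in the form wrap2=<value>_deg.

wrap2=180.00_deg

open belt: β = asin((r2−r1)/C) = asin(0/61) = 0.0000°
wrap1 = π − 2β = 180.0000°
wrap2 = π + 2β = 180.0000°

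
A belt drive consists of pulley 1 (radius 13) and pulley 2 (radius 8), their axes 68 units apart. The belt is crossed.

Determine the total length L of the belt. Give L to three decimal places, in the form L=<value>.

L=208.512

crossed belt: β = asin((r1+r2)/C) = asin(21/68) = 17.9883°
wrap1 = wrap2 = π + 2β = 215.9767°
tangent length = C·cosβ = 64.6761
L = (r1+r2)·wrap + 2·C·cosβ = 21·3.7695 + 2·64.6761 = 208.5118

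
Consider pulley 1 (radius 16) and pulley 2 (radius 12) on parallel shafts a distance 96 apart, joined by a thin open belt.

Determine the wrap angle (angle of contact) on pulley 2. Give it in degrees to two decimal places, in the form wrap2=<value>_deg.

wrap2=175.22_deg

open belt: β = asin((r2−r1)/C) = asin(-4/96) = -2.3880°
wrap1 = π − 2β = 184.7760°
wrap2 = π + 2β = 175.2240°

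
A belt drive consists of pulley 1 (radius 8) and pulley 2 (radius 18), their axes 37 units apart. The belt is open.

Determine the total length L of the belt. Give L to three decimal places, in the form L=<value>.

open belt: β = asin((r2−r1)/C) = asin(10/37) = 15.6804°
wrap1 = π − 2β = 148.6393°
wrap2 = π + 2β = 211.3607°
tangent length = C·cosβ = 35.6230
L = r1·wrap1 + r2·wrap2 + 2·C·cosβ = 8·2.5942 + 18·3.6889 + 2·35.6230 = 158.4009

L=158.401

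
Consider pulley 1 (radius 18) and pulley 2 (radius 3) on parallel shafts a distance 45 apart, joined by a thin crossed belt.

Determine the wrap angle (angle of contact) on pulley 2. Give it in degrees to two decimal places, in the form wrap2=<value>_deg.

crossed belt: β = asin((r1+r2)/C) = asin(21/45) = 27.8181°
wrap1 = wrap2 = π + 2β = 235.6363°

wrap2=235.64_deg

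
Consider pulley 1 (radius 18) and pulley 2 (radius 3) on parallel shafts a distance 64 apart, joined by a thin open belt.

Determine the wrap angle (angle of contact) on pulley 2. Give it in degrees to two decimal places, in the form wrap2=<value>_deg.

open belt: β = asin((r2−r1)/C) = asin(-15/64) = -13.5548°
wrap1 = π − 2β = 207.1096°
wrap2 = π + 2β = 152.8904°

wrap2=152.89_deg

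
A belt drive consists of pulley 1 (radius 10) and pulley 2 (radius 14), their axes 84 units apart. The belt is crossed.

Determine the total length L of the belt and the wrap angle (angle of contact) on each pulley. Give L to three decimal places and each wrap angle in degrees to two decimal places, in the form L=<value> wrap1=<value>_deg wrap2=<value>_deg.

crossed belt: β = asin((r1+r2)/C) = asin(24/84) = 16.6015°
wrap1 = wrap2 = π + 2β = 213.2031°
tangent length = C·cosβ = 80.4984
L = (r1+r2)·wrap + 2·C·cosβ = 24·3.7211 + 2·80.4984 = 250.3032

L=250.303 wrap1=213.20_deg wrap2=213.20_deg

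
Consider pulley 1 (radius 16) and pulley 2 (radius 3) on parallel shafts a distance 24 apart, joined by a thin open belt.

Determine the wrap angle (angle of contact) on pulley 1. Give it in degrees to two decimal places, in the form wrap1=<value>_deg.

open belt: β = asin((r2−r1)/C) = asin(-13/24) = -32.7972°
wrap1 = π − 2β = 245.5943°
wrap2 = π + 2β = 114.4057°

wrap1=245.59_deg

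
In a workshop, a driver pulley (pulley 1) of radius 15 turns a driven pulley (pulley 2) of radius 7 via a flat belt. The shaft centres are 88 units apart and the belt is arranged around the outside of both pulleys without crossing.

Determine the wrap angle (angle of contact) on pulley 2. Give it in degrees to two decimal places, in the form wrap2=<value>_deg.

open belt: β = asin((r2−r1)/C) = asin(-8/88) = -5.2159°
wrap1 = π − 2β = 190.4318°
wrap2 = π + 2β = 169.5682°

wrap2=169.57_deg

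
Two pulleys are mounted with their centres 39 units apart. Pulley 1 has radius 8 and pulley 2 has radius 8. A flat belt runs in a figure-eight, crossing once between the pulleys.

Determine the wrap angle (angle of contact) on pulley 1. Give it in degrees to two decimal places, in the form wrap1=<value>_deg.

wrap1=228.44_deg

crossed belt: β = asin((r1+r2)/C) = asin(16/39) = 24.2209°
wrap1 = wrap2 = π + 2β = 228.4419°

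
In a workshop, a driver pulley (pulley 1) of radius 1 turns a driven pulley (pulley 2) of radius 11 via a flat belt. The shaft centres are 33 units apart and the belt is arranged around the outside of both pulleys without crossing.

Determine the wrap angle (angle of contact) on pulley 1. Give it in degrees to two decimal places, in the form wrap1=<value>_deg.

wrap1=144.72_deg

open belt: β = asin((r2−r1)/C) = asin(10/33) = 17.6397°
wrap1 = π − 2β = 144.7206°
wrap2 = π + 2β = 215.2794°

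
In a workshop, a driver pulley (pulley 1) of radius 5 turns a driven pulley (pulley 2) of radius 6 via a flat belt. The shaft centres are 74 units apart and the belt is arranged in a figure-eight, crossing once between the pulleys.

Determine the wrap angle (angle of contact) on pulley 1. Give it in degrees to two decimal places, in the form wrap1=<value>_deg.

wrap1=197.10_deg

crossed belt: β = asin((r1+r2)/C) = asin(11/74) = 8.5486°
wrap1 = wrap2 = π + 2β = 197.0972°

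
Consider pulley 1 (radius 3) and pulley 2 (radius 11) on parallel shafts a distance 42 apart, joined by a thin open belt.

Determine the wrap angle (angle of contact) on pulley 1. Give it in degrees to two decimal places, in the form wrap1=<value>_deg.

open belt: β = asin((r2−r1)/C) = asin(8/42) = 10.9806°
wrap1 = π − 2β = 158.0388°
wrap2 = π + 2β = 201.9612°

wrap1=158.04_deg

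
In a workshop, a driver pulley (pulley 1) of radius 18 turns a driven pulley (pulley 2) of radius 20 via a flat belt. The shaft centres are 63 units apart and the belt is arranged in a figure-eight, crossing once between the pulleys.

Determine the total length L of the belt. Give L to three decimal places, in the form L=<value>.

L=269.087

crossed belt: β = asin((r1+r2)/C) = asin(38/63) = 37.0976°
wrap1 = wrap2 = π + 2β = 254.1952°
tangent length = C·cosβ = 50.2494
L = (r1+r2)·wrap + 2·C·cosβ = 38·4.4365 + 2·50.2494 = 269.0874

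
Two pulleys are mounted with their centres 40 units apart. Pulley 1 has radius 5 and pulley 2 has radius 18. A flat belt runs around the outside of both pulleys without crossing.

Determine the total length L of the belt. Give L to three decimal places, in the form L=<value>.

L=156.520

open belt: β = asin((r2−r1)/C) = asin(13/40) = 18.9656°
wrap1 = π − 2β = 142.0689°
wrap2 = π + 2β = 217.9311°
tangent length = C·cosβ = 37.8286
L = r1·wrap1 + r2·wrap2 + 2·C·cosβ = 5·2.4796 + 18·3.8036 + 2·37.8286 = 156.5201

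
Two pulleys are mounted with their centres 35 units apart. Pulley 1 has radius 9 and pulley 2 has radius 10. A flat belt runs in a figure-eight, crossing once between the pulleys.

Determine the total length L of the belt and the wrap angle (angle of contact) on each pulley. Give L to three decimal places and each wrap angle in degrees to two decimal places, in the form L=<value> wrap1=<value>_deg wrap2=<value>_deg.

crossed belt: β = asin((r1+r2)/C) = asin(19/35) = 32.8783°
wrap1 = wrap2 = π + 2β = 245.7567°
tangent length = C·cosβ = 29.3939
L = (r1+r2)·wrap + 2·C·cosβ = 19·4.2893 + 2·29.3939 = 140.2838

L=140.284 wrap1=245.76_deg wrap2=245.76_deg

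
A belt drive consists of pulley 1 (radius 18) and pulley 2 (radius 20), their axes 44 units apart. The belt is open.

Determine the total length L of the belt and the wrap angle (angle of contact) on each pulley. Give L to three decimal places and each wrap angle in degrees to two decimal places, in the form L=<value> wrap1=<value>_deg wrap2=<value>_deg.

open belt: β = asin((r2−r1)/C) = asin(2/44) = 2.6053°
wrap1 = π − 2β = 174.7895°
wrap2 = π + 2β = 185.2105°
tangent length = C·cosβ = 43.9545
L = r1·wrap1 + r2·wrap2 + 2·C·cosβ = 18·3.0507 + 20·3.2325 + 2·43.9545 = 207.4714

L=207.471 wrap1=174.79_deg wrap2=185.21_deg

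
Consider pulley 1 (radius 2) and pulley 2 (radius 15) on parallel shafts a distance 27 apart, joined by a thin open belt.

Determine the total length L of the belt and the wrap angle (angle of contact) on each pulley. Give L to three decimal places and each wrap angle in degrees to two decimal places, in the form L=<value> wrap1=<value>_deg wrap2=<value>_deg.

open belt: β = asin((r2−r1)/C) = asin(13/27) = 28.7822°
wrap1 = π − 2β = 122.4356°
wrap2 = π + 2β = 237.5644°
tangent length = C·cosβ = 23.6643
L = r1·wrap1 + r2·wrap2 + 2·C·cosβ = 2·2.1369 + 15·4.1463 + 2·23.6643 = 113.7967

L=113.797 wrap1=122.44_deg wrap2=237.56_deg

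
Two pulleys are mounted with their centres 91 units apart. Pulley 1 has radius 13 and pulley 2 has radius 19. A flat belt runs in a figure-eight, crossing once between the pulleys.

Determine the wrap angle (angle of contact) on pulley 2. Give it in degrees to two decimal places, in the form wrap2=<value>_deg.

crossed belt: β = asin((r1+r2)/C) = asin(32/91) = 20.5882°
wrap1 = wrap2 = π + 2β = 221.1763°

wrap2=221.18_deg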